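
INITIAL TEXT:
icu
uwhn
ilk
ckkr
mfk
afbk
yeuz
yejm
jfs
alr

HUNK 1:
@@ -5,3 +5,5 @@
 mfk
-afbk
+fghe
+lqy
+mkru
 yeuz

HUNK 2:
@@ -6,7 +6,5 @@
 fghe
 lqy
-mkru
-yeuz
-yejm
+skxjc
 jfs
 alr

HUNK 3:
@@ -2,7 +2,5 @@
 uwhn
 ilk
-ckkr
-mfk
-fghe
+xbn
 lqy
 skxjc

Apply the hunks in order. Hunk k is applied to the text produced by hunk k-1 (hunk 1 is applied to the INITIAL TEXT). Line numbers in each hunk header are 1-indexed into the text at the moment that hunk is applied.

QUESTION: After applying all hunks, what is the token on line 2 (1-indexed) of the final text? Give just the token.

Answer: uwhn

Derivation:
Hunk 1: at line 5 remove [afbk] add [fghe,lqy,mkru] -> 12 lines: icu uwhn ilk ckkr mfk fghe lqy mkru yeuz yejm jfs alr
Hunk 2: at line 6 remove [mkru,yeuz,yejm] add [skxjc] -> 10 lines: icu uwhn ilk ckkr mfk fghe lqy skxjc jfs alr
Hunk 3: at line 2 remove [ckkr,mfk,fghe] add [xbn] -> 8 lines: icu uwhn ilk xbn lqy skxjc jfs alr
Final line 2: uwhn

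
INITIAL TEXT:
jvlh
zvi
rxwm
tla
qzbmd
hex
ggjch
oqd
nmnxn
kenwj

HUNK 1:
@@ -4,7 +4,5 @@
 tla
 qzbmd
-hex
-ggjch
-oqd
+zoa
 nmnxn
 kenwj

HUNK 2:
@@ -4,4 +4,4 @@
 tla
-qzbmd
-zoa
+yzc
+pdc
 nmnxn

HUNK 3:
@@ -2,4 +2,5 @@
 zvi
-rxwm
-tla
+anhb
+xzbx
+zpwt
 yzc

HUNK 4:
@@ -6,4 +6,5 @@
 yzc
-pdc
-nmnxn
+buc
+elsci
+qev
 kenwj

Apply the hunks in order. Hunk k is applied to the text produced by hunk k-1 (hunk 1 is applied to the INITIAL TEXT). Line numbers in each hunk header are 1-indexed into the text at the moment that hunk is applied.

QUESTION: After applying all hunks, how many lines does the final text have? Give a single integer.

Hunk 1: at line 4 remove [hex,ggjch,oqd] add [zoa] -> 8 lines: jvlh zvi rxwm tla qzbmd zoa nmnxn kenwj
Hunk 2: at line 4 remove [qzbmd,zoa] add [yzc,pdc] -> 8 lines: jvlh zvi rxwm tla yzc pdc nmnxn kenwj
Hunk 3: at line 2 remove [rxwm,tla] add [anhb,xzbx,zpwt] -> 9 lines: jvlh zvi anhb xzbx zpwt yzc pdc nmnxn kenwj
Hunk 4: at line 6 remove [pdc,nmnxn] add [buc,elsci,qev] -> 10 lines: jvlh zvi anhb xzbx zpwt yzc buc elsci qev kenwj
Final line count: 10

Answer: 10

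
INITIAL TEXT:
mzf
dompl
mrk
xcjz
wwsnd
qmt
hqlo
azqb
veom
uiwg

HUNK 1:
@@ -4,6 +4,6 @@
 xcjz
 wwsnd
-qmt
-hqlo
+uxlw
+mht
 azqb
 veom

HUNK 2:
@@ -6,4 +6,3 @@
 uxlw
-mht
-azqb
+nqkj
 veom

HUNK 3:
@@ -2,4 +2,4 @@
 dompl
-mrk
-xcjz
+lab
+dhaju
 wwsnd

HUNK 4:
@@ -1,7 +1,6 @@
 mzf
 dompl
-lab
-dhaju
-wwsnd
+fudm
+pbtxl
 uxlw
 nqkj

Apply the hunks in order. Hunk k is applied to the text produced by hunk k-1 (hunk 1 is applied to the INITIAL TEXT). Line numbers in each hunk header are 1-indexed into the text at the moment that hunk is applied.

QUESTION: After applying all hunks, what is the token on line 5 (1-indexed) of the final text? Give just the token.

Answer: uxlw

Derivation:
Hunk 1: at line 4 remove [qmt,hqlo] add [uxlw,mht] -> 10 lines: mzf dompl mrk xcjz wwsnd uxlw mht azqb veom uiwg
Hunk 2: at line 6 remove [mht,azqb] add [nqkj] -> 9 lines: mzf dompl mrk xcjz wwsnd uxlw nqkj veom uiwg
Hunk 3: at line 2 remove [mrk,xcjz] add [lab,dhaju] -> 9 lines: mzf dompl lab dhaju wwsnd uxlw nqkj veom uiwg
Hunk 4: at line 1 remove [lab,dhaju,wwsnd] add [fudm,pbtxl] -> 8 lines: mzf dompl fudm pbtxl uxlw nqkj veom uiwg
Final line 5: uxlw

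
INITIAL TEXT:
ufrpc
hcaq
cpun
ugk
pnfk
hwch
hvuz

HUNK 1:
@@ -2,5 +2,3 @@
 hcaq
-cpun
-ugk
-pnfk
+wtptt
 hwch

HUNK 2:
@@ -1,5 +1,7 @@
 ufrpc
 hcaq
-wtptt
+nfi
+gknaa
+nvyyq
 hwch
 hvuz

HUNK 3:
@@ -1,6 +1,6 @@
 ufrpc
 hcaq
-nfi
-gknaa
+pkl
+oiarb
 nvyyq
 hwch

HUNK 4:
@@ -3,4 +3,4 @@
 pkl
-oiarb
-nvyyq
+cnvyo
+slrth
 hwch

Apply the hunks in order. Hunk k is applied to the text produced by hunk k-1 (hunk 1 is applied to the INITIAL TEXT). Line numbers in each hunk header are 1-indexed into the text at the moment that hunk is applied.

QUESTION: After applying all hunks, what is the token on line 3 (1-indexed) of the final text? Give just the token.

Answer: pkl

Derivation:
Hunk 1: at line 2 remove [cpun,ugk,pnfk] add [wtptt] -> 5 lines: ufrpc hcaq wtptt hwch hvuz
Hunk 2: at line 1 remove [wtptt] add [nfi,gknaa,nvyyq] -> 7 lines: ufrpc hcaq nfi gknaa nvyyq hwch hvuz
Hunk 3: at line 1 remove [nfi,gknaa] add [pkl,oiarb] -> 7 lines: ufrpc hcaq pkl oiarb nvyyq hwch hvuz
Hunk 4: at line 3 remove [oiarb,nvyyq] add [cnvyo,slrth] -> 7 lines: ufrpc hcaq pkl cnvyo slrth hwch hvuz
Final line 3: pkl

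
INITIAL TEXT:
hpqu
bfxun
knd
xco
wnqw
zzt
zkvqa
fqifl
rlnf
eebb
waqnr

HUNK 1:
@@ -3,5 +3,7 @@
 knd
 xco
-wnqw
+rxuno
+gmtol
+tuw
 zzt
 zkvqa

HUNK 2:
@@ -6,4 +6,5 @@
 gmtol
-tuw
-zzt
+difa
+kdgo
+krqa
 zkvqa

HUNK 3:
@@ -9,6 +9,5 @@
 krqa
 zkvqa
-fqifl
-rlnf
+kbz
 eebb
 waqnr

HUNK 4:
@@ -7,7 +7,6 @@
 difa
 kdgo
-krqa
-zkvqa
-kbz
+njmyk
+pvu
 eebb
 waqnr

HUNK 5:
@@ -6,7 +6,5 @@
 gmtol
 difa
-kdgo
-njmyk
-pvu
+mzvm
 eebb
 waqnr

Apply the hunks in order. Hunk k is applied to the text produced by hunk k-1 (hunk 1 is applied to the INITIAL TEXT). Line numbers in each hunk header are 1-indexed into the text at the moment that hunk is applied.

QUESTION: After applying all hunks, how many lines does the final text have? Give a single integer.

Answer: 10

Derivation:
Hunk 1: at line 3 remove [wnqw] add [rxuno,gmtol,tuw] -> 13 lines: hpqu bfxun knd xco rxuno gmtol tuw zzt zkvqa fqifl rlnf eebb waqnr
Hunk 2: at line 6 remove [tuw,zzt] add [difa,kdgo,krqa] -> 14 lines: hpqu bfxun knd xco rxuno gmtol difa kdgo krqa zkvqa fqifl rlnf eebb waqnr
Hunk 3: at line 9 remove [fqifl,rlnf] add [kbz] -> 13 lines: hpqu bfxun knd xco rxuno gmtol difa kdgo krqa zkvqa kbz eebb waqnr
Hunk 4: at line 7 remove [krqa,zkvqa,kbz] add [njmyk,pvu] -> 12 lines: hpqu bfxun knd xco rxuno gmtol difa kdgo njmyk pvu eebb waqnr
Hunk 5: at line 6 remove [kdgo,njmyk,pvu] add [mzvm] -> 10 lines: hpqu bfxun knd xco rxuno gmtol difa mzvm eebb waqnr
Final line count: 10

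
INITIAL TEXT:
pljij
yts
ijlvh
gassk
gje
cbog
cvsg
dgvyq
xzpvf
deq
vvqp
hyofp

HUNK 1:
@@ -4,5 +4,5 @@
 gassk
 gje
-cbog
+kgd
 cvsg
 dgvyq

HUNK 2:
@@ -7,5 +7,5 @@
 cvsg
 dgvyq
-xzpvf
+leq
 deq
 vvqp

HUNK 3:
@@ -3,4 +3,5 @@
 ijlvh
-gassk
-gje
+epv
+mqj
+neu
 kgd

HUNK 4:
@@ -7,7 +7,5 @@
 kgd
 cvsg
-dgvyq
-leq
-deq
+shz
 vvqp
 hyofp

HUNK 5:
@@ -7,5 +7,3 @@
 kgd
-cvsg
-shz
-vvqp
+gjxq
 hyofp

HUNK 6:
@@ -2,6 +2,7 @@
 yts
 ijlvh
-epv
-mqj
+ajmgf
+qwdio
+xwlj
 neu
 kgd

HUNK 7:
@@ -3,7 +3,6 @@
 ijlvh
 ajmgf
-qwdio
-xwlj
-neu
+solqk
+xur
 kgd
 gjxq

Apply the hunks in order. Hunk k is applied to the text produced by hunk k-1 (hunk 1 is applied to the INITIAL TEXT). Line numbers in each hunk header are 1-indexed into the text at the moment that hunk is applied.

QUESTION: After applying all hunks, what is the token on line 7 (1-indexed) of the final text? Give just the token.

Answer: kgd

Derivation:
Hunk 1: at line 4 remove [cbog] add [kgd] -> 12 lines: pljij yts ijlvh gassk gje kgd cvsg dgvyq xzpvf deq vvqp hyofp
Hunk 2: at line 7 remove [xzpvf] add [leq] -> 12 lines: pljij yts ijlvh gassk gje kgd cvsg dgvyq leq deq vvqp hyofp
Hunk 3: at line 3 remove [gassk,gje] add [epv,mqj,neu] -> 13 lines: pljij yts ijlvh epv mqj neu kgd cvsg dgvyq leq deq vvqp hyofp
Hunk 4: at line 7 remove [dgvyq,leq,deq] add [shz] -> 11 lines: pljij yts ijlvh epv mqj neu kgd cvsg shz vvqp hyofp
Hunk 5: at line 7 remove [cvsg,shz,vvqp] add [gjxq] -> 9 lines: pljij yts ijlvh epv mqj neu kgd gjxq hyofp
Hunk 6: at line 2 remove [epv,mqj] add [ajmgf,qwdio,xwlj] -> 10 lines: pljij yts ijlvh ajmgf qwdio xwlj neu kgd gjxq hyofp
Hunk 7: at line 3 remove [qwdio,xwlj,neu] add [solqk,xur] -> 9 lines: pljij yts ijlvh ajmgf solqk xur kgd gjxq hyofp
Final line 7: kgd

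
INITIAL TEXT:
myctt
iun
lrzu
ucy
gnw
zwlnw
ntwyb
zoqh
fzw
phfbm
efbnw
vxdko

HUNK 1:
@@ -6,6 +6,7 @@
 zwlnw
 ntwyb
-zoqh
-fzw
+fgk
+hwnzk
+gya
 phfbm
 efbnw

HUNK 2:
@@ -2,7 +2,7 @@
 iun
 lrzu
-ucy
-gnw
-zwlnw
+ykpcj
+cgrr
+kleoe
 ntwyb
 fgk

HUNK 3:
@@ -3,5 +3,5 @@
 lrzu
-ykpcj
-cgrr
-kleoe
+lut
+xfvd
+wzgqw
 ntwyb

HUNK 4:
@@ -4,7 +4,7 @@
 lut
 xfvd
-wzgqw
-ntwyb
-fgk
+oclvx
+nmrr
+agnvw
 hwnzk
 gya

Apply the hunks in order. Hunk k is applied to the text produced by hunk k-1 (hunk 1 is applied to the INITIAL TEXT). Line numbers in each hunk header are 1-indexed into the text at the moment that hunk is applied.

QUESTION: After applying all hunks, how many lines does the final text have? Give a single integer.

Answer: 13

Derivation:
Hunk 1: at line 6 remove [zoqh,fzw] add [fgk,hwnzk,gya] -> 13 lines: myctt iun lrzu ucy gnw zwlnw ntwyb fgk hwnzk gya phfbm efbnw vxdko
Hunk 2: at line 2 remove [ucy,gnw,zwlnw] add [ykpcj,cgrr,kleoe] -> 13 lines: myctt iun lrzu ykpcj cgrr kleoe ntwyb fgk hwnzk gya phfbm efbnw vxdko
Hunk 3: at line 3 remove [ykpcj,cgrr,kleoe] add [lut,xfvd,wzgqw] -> 13 lines: myctt iun lrzu lut xfvd wzgqw ntwyb fgk hwnzk gya phfbm efbnw vxdko
Hunk 4: at line 4 remove [wzgqw,ntwyb,fgk] add [oclvx,nmrr,agnvw] -> 13 lines: myctt iun lrzu lut xfvd oclvx nmrr agnvw hwnzk gya phfbm efbnw vxdko
Final line count: 13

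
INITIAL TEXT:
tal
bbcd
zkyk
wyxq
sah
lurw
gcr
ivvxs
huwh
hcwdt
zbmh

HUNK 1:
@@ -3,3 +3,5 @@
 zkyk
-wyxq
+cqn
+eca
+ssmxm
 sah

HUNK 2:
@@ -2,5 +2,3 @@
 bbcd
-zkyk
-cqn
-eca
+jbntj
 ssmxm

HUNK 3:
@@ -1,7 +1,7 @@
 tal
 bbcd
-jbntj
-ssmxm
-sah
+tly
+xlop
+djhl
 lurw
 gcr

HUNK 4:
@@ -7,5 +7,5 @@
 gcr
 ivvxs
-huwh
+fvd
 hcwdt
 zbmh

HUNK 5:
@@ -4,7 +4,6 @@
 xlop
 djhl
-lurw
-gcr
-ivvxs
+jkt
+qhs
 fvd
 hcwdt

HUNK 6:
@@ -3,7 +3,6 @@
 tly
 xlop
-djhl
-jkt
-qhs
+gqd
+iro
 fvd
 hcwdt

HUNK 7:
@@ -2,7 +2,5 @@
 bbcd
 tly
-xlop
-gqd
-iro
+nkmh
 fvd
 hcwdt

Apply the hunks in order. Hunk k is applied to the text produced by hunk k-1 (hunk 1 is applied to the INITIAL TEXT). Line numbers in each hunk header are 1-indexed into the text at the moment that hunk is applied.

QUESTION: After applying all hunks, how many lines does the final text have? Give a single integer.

Hunk 1: at line 3 remove [wyxq] add [cqn,eca,ssmxm] -> 13 lines: tal bbcd zkyk cqn eca ssmxm sah lurw gcr ivvxs huwh hcwdt zbmh
Hunk 2: at line 2 remove [zkyk,cqn,eca] add [jbntj] -> 11 lines: tal bbcd jbntj ssmxm sah lurw gcr ivvxs huwh hcwdt zbmh
Hunk 3: at line 1 remove [jbntj,ssmxm,sah] add [tly,xlop,djhl] -> 11 lines: tal bbcd tly xlop djhl lurw gcr ivvxs huwh hcwdt zbmh
Hunk 4: at line 7 remove [huwh] add [fvd] -> 11 lines: tal bbcd tly xlop djhl lurw gcr ivvxs fvd hcwdt zbmh
Hunk 5: at line 4 remove [lurw,gcr,ivvxs] add [jkt,qhs] -> 10 lines: tal bbcd tly xlop djhl jkt qhs fvd hcwdt zbmh
Hunk 6: at line 3 remove [djhl,jkt,qhs] add [gqd,iro] -> 9 lines: tal bbcd tly xlop gqd iro fvd hcwdt zbmh
Hunk 7: at line 2 remove [xlop,gqd,iro] add [nkmh] -> 7 lines: tal bbcd tly nkmh fvd hcwdt zbmh
Final line count: 7

Answer: 7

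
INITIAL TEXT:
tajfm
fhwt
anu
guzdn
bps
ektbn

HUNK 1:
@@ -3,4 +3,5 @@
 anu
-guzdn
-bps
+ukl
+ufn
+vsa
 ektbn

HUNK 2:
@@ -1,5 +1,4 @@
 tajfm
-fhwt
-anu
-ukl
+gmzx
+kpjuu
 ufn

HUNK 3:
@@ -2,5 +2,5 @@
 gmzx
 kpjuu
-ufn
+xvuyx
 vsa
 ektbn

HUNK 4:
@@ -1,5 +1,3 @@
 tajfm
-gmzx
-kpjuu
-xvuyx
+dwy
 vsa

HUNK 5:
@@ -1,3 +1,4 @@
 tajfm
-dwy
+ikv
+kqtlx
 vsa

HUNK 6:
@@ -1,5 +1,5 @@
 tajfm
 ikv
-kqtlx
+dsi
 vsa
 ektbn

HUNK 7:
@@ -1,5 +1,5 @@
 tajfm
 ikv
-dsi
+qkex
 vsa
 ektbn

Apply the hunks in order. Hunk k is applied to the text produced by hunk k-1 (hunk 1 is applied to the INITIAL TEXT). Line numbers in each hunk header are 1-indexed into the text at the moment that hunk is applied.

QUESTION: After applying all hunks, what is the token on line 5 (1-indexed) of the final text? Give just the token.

Hunk 1: at line 3 remove [guzdn,bps] add [ukl,ufn,vsa] -> 7 lines: tajfm fhwt anu ukl ufn vsa ektbn
Hunk 2: at line 1 remove [fhwt,anu,ukl] add [gmzx,kpjuu] -> 6 lines: tajfm gmzx kpjuu ufn vsa ektbn
Hunk 3: at line 2 remove [ufn] add [xvuyx] -> 6 lines: tajfm gmzx kpjuu xvuyx vsa ektbn
Hunk 4: at line 1 remove [gmzx,kpjuu,xvuyx] add [dwy] -> 4 lines: tajfm dwy vsa ektbn
Hunk 5: at line 1 remove [dwy] add [ikv,kqtlx] -> 5 lines: tajfm ikv kqtlx vsa ektbn
Hunk 6: at line 1 remove [kqtlx] add [dsi] -> 5 lines: tajfm ikv dsi vsa ektbn
Hunk 7: at line 1 remove [dsi] add [qkex] -> 5 lines: tajfm ikv qkex vsa ektbn
Final line 5: ektbn

Answer: ektbn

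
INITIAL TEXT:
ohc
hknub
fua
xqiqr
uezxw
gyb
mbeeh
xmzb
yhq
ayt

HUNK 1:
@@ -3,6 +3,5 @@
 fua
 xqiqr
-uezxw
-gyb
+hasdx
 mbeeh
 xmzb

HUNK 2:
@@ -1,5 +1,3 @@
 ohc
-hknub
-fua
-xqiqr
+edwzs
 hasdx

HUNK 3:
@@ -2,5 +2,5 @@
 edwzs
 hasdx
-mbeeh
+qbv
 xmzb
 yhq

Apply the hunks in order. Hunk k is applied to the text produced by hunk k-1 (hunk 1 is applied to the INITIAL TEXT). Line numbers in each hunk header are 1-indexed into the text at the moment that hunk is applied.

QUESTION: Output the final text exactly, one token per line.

Hunk 1: at line 3 remove [uezxw,gyb] add [hasdx] -> 9 lines: ohc hknub fua xqiqr hasdx mbeeh xmzb yhq ayt
Hunk 2: at line 1 remove [hknub,fua,xqiqr] add [edwzs] -> 7 lines: ohc edwzs hasdx mbeeh xmzb yhq ayt
Hunk 3: at line 2 remove [mbeeh] add [qbv] -> 7 lines: ohc edwzs hasdx qbv xmzb yhq ayt

Answer: ohc
edwzs
hasdx
qbv
xmzb
yhq
ayt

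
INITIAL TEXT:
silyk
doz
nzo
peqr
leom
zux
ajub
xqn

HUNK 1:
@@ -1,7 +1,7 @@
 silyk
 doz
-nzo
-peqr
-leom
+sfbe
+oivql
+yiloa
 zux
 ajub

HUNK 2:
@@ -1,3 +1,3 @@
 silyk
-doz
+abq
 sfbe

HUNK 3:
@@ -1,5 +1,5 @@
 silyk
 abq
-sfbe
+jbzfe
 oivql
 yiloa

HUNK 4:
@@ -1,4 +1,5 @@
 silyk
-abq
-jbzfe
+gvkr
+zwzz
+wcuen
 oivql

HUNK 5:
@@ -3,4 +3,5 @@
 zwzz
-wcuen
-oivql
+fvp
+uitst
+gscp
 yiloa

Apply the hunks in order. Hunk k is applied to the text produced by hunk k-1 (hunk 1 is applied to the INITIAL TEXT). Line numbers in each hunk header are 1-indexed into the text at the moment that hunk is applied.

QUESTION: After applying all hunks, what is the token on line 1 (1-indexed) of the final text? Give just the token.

Answer: silyk

Derivation:
Hunk 1: at line 1 remove [nzo,peqr,leom] add [sfbe,oivql,yiloa] -> 8 lines: silyk doz sfbe oivql yiloa zux ajub xqn
Hunk 2: at line 1 remove [doz] add [abq] -> 8 lines: silyk abq sfbe oivql yiloa zux ajub xqn
Hunk 3: at line 1 remove [sfbe] add [jbzfe] -> 8 lines: silyk abq jbzfe oivql yiloa zux ajub xqn
Hunk 4: at line 1 remove [abq,jbzfe] add [gvkr,zwzz,wcuen] -> 9 lines: silyk gvkr zwzz wcuen oivql yiloa zux ajub xqn
Hunk 5: at line 3 remove [wcuen,oivql] add [fvp,uitst,gscp] -> 10 lines: silyk gvkr zwzz fvp uitst gscp yiloa zux ajub xqn
Final line 1: silyk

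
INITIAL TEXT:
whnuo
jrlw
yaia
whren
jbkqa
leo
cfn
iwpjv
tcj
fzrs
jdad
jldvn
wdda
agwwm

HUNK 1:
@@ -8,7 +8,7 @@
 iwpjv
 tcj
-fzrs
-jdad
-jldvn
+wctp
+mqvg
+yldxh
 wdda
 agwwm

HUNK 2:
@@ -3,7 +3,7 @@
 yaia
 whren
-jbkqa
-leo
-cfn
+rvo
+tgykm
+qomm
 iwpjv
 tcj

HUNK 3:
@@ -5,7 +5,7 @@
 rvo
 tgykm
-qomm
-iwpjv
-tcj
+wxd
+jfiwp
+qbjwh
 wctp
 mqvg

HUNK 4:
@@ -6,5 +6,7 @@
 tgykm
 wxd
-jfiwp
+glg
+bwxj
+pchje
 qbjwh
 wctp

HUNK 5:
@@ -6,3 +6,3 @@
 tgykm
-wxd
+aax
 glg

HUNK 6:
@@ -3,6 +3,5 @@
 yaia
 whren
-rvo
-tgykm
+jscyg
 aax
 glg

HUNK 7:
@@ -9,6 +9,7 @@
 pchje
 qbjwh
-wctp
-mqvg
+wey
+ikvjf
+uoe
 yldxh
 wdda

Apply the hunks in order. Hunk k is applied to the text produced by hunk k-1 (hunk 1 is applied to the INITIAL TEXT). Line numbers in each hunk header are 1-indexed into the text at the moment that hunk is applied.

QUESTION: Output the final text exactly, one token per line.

Answer: whnuo
jrlw
yaia
whren
jscyg
aax
glg
bwxj
pchje
qbjwh
wey
ikvjf
uoe
yldxh
wdda
agwwm

Derivation:
Hunk 1: at line 8 remove [fzrs,jdad,jldvn] add [wctp,mqvg,yldxh] -> 14 lines: whnuo jrlw yaia whren jbkqa leo cfn iwpjv tcj wctp mqvg yldxh wdda agwwm
Hunk 2: at line 3 remove [jbkqa,leo,cfn] add [rvo,tgykm,qomm] -> 14 lines: whnuo jrlw yaia whren rvo tgykm qomm iwpjv tcj wctp mqvg yldxh wdda agwwm
Hunk 3: at line 5 remove [qomm,iwpjv,tcj] add [wxd,jfiwp,qbjwh] -> 14 lines: whnuo jrlw yaia whren rvo tgykm wxd jfiwp qbjwh wctp mqvg yldxh wdda agwwm
Hunk 4: at line 6 remove [jfiwp] add [glg,bwxj,pchje] -> 16 lines: whnuo jrlw yaia whren rvo tgykm wxd glg bwxj pchje qbjwh wctp mqvg yldxh wdda agwwm
Hunk 5: at line 6 remove [wxd] add [aax] -> 16 lines: whnuo jrlw yaia whren rvo tgykm aax glg bwxj pchje qbjwh wctp mqvg yldxh wdda agwwm
Hunk 6: at line 3 remove [rvo,tgykm] add [jscyg] -> 15 lines: whnuo jrlw yaia whren jscyg aax glg bwxj pchje qbjwh wctp mqvg yldxh wdda agwwm
Hunk 7: at line 9 remove [wctp,mqvg] add [wey,ikvjf,uoe] -> 16 lines: whnuo jrlw yaia whren jscyg aax glg bwxj pchje qbjwh wey ikvjf uoe yldxh wdda agwwm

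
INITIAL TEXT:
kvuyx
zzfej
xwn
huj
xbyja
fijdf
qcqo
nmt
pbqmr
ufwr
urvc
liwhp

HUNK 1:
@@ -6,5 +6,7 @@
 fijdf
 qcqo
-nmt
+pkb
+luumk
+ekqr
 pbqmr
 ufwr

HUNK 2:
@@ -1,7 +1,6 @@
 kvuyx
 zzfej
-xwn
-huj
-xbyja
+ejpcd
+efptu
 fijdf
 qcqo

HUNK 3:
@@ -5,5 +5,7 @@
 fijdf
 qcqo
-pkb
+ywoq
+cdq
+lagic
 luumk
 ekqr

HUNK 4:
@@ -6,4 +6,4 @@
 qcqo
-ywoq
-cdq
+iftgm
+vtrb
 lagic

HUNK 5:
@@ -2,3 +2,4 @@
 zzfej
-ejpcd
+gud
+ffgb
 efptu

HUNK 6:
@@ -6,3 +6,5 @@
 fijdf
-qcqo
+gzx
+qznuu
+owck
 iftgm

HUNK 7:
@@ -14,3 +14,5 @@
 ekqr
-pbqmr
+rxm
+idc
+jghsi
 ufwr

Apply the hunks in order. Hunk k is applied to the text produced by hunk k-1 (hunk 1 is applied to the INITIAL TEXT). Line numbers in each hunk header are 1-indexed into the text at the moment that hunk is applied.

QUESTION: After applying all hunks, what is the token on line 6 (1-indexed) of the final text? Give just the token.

Hunk 1: at line 6 remove [nmt] add [pkb,luumk,ekqr] -> 14 lines: kvuyx zzfej xwn huj xbyja fijdf qcqo pkb luumk ekqr pbqmr ufwr urvc liwhp
Hunk 2: at line 1 remove [xwn,huj,xbyja] add [ejpcd,efptu] -> 13 lines: kvuyx zzfej ejpcd efptu fijdf qcqo pkb luumk ekqr pbqmr ufwr urvc liwhp
Hunk 3: at line 5 remove [pkb] add [ywoq,cdq,lagic] -> 15 lines: kvuyx zzfej ejpcd efptu fijdf qcqo ywoq cdq lagic luumk ekqr pbqmr ufwr urvc liwhp
Hunk 4: at line 6 remove [ywoq,cdq] add [iftgm,vtrb] -> 15 lines: kvuyx zzfej ejpcd efptu fijdf qcqo iftgm vtrb lagic luumk ekqr pbqmr ufwr urvc liwhp
Hunk 5: at line 2 remove [ejpcd] add [gud,ffgb] -> 16 lines: kvuyx zzfej gud ffgb efptu fijdf qcqo iftgm vtrb lagic luumk ekqr pbqmr ufwr urvc liwhp
Hunk 6: at line 6 remove [qcqo] add [gzx,qznuu,owck] -> 18 lines: kvuyx zzfej gud ffgb efptu fijdf gzx qznuu owck iftgm vtrb lagic luumk ekqr pbqmr ufwr urvc liwhp
Hunk 7: at line 14 remove [pbqmr] add [rxm,idc,jghsi] -> 20 lines: kvuyx zzfej gud ffgb efptu fijdf gzx qznuu owck iftgm vtrb lagic luumk ekqr rxm idc jghsi ufwr urvc liwhp
Final line 6: fijdf

Answer: fijdf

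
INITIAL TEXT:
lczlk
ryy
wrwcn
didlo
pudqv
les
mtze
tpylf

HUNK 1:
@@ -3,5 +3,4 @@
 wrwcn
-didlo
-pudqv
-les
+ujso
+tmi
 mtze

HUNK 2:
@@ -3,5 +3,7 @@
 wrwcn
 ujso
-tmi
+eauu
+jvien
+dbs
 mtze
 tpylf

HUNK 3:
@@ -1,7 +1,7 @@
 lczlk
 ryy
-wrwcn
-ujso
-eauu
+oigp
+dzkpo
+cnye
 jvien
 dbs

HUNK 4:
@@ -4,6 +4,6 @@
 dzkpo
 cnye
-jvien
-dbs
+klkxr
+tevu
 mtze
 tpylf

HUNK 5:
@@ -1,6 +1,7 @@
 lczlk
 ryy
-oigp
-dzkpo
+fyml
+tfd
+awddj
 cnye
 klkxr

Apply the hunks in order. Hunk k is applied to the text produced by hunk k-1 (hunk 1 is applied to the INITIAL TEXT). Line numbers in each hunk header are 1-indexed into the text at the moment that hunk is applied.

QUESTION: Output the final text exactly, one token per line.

Hunk 1: at line 3 remove [didlo,pudqv,les] add [ujso,tmi] -> 7 lines: lczlk ryy wrwcn ujso tmi mtze tpylf
Hunk 2: at line 3 remove [tmi] add [eauu,jvien,dbs] -> 9 lines: lczlk ryy wrwcn ujso eauu jvien dbs mtze tpylf
Hunk 3: at line 1 remove [wrwcn,ujso,eauu] add [oigp,dzkpo,cnye] -> 9 lines: lczlk ryy oigp dzkpo cnye jvien dbs mtze tpylf
Hunk 4: at line 4 remove [jvien,dbs] add [klkxr,tevu] -> 9 lines: lczlk ryy oigp dzkpo cnye klkxr tevu mtze tpylf
Hunk 5: at line 1 remove [oigp,dzkpo] add [fyml,tfd,awddj] -> 10 lines: lczlk ryy fyml tfd awddj cnye klkxr tevu mtze tpylf

Answer: lczlk
ryy
fyml
tfd
awddj
cnye
klkxr
tevu
mtze
tpylf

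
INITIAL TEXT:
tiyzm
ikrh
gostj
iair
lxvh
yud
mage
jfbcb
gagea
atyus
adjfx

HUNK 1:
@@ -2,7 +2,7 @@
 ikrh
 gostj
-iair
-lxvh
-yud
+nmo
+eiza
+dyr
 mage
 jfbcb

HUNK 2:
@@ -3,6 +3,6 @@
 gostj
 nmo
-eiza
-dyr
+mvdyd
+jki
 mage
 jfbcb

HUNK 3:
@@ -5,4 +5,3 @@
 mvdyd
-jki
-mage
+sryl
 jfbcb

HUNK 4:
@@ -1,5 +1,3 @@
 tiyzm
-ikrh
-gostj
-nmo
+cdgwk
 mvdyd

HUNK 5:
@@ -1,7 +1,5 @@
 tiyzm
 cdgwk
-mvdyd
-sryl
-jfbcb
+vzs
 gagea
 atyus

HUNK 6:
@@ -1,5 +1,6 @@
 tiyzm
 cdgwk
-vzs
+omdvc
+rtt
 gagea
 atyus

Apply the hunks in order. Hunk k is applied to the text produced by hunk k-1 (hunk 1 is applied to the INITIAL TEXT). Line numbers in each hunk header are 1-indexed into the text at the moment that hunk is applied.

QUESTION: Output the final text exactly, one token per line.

Answer: tiyzm
cdgwk
omdvc
rtt
gagea
atyus
adjfx

Derivation:
Hunk 1: at line 2 remove [iair,lxvh,yud] add [nmo,eiza,dyr] -> 11 lines: tiyzm ikrh gostj nmo eiza dyr mage jfbcb gagea atyus adjfx
Hunk 2: at line 3 remove [eiza,dyr] add [mvdyd,jki] -> 11 lines: tiyzm ikrh gostj nmo mvdyd jki mage jfbcb gagea atyus adjfx
Hunk 3: at line 5 remove [jki,mage] add [sryl] -> 10 lines: tiyzm ikrh gostj nmo mvdyd sryl jfbcb gagea atyus adjfx
Hunk 4: at line 1 remove [ikrh,gostj,nmo] add [cdgwk] -> 8 lines: tiyzm cdgwk mvdyd sryl jfbcb gagea atyus adjfx
Hunk 5: at line 1 remove [mvdyd,sryl,jfbcb] add [vzs] -> 6 lines: tiyzm cdgwk vzs gagea atyus adjfx
Hunk 6: at line 1 remove [vzs] add [omdvc,rtt] -> 7 lines: tiyzm cdgwk omdvc rtt gagea atyus adjfx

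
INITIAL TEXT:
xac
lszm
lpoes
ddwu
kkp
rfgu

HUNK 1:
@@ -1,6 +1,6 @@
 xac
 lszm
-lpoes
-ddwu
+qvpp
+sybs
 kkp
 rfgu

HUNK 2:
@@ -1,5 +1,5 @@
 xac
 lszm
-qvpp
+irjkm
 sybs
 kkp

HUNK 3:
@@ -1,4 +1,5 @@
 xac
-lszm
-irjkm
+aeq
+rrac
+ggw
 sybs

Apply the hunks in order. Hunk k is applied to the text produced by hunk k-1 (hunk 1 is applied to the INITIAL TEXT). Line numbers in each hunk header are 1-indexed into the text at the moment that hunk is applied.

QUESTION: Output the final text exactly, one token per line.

Answer: xac
aeq
rrac
ggw
sybs
kkp
rfgu

Derivation:
Hunk 1: at line 1 remove [lpoes,ddwu] add [qvpp,sybs] -> 6 lines: xac lszm qvpp sybs kkp rfgu
Hunk 2: at line 1 remove [qvpp] add [irjkm] -> 6 lines: xac lszm irjkm sybs kkp rfgu
Hunk 3: at line 1 remove [lszm,irjkm] add [aeq,rrac,ggw] -> 7 lines: xac aeq rrac ggw sybs kkp rfgu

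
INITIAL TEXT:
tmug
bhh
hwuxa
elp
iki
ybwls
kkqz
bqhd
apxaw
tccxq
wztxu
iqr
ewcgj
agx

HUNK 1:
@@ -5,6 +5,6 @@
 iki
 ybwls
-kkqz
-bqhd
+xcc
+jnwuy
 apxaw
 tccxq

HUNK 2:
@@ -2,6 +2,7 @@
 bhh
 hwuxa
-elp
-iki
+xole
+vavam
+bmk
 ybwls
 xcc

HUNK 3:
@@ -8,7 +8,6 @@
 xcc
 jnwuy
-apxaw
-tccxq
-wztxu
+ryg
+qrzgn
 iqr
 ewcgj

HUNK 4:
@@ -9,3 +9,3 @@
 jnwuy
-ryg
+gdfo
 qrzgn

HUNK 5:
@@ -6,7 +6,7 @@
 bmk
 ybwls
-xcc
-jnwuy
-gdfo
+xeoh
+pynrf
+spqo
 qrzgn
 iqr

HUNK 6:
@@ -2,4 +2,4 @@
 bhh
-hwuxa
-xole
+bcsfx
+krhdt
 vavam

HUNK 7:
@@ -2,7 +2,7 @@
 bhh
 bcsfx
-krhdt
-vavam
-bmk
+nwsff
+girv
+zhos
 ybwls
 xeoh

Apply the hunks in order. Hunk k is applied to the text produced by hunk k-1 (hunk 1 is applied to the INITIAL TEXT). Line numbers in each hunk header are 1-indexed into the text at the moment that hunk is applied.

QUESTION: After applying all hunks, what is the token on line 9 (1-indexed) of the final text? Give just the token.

Answer: pynrf

Derivation:
Hunk 1: at line 5 remove [kkqz,bqhd] add [xcc,jnwuy] -> 14 lines: tmug bhh hwuxa elp iki ybwls xcc jnwuy apxaw tccxq wztxu iqr ewcgj agx
Hunk 2: at line 2 remove [elp,iki] add [xole,vavam,bmk] -> 15 lines: tmug bhh hwuxa xole vavam bmk ybwls xcc jnwuy apxaw tccxq wztxu iqr ewcgj agx
Hunk 3: at line 8 remove [apxaw,tccxq,wztxu] add [ryg,qrzgn] -> 14 lines: tmug bhh hwuxa xole vavam bmk ybwls xcc jnwuy ryg qrzgn iqr ewcgj agx
Hunk 4: at line 9 remove [ryg] add [gdfo] -> 14 lines: tmug bhh hwuxa xole vavam bmk ybwls xcc jnwuy gdfo qrzgn iqr ewcgj agx
Hunk 5: at line 6 remove [xcc,jnwuy,gdfo] add [xeoh,pynrf,spqo] -> 14 lines: tmug bhh hwuxa xole vavam bmk ybwls xeoh pynrf spqo qrzgn iqr ewcgj agx
Hunk 6: at line 2 remove [hwuxa,xole] add [bcsfx,krhdt] -> 14 lines: tmug bhh bcsfx krhdt vavam bmk ybwls xeoh pynrf spqo qrzgn iqr ewcgj agx
Hunk 7: at line 2 remove [krhdt,vavam,bmk] add [nwsff,girv,zhos] -> 14 lines: tmug bhh bcsfx nwsff girv zhos ybwls xeoh pynrf spqo qrzgn iqr ewcgj agx
Final line 9: pynrf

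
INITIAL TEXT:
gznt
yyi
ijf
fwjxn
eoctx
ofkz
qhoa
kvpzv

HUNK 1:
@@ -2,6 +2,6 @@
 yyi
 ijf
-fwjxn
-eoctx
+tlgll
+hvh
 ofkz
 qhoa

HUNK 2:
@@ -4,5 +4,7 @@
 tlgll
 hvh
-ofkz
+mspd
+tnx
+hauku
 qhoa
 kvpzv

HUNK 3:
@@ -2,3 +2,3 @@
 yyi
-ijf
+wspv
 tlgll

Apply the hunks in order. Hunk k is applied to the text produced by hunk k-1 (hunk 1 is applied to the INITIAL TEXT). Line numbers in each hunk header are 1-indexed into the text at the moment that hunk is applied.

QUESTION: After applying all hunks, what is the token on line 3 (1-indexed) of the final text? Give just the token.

Answer: wspv

Derivation:
Hunk 1: at line 2 remove [fwjxn,eoctx] add [tlgll,hvh] -> 8 lines: gznt yyi ijf tlgll hvh ofkz qhoa kvpzv
Hunk 2: at line 4 remove [ofkz] add [mspd,tnx,hauku] -> 10 lines: gznt yyi ijf tlgll hvh mspd tnx hauku qhoa kvpzv
Hunk 3: at line 2 remove [ijf] add [wspv] -> 10 lines: gznt yyi wspv tlgll hvh mspd tnx hauku qhoa kvpzv
Final line 3: wspv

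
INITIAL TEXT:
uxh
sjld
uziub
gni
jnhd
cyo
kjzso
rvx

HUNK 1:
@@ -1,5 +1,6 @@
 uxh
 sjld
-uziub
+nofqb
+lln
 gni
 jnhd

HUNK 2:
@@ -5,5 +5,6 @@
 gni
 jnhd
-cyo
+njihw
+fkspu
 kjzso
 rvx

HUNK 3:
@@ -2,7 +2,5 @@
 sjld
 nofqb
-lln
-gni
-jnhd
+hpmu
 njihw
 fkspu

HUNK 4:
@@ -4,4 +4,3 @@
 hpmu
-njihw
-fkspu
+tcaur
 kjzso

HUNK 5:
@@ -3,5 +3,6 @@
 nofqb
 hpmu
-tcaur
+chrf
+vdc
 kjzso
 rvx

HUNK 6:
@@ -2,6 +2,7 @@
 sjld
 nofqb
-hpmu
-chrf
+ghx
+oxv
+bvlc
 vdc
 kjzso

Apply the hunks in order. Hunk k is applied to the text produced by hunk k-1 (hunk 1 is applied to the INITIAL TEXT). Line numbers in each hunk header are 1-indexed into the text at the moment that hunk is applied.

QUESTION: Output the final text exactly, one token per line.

Answer: uxh
sjld
nofqb
ghx
oxv
bvlc
vdc
kjzso
rvx

Derivation:
Hunk 1: at line 1 remove [uziub] add [nofqb,lln] -> 9 lines: uxh sjld nofqb lln gni jnhd cyo kjzso rvx
Hunk 2: at line 5 remove [cyo] add [njihw,fkspu] -> 10 lines: uxh sjld nofqb lln gni jnhd njihw fkspu kjzso rvx
Hunk 3: at line 2 remove [lln,gni,jnhd] add [hpmu] -> 8 lines: uxh sjld nofqb hpmu njihw fkspu kjzso rvx
Hunk 4: at line 4 remove [njihw,fkspu] add [tcaur] -> 7 lines: uxh sjld nofqb hpmu tcaur kjzso rvx
Hunk 5: at line 3 remove [tcaur] add [chrf,vdc] -> 8 lines: uxh sjld nofqb hpmu chrf vdc kjzso rvx
Hunk 6: at line 2 remove [hpmu,chrf] add [ghx,oxv,bvlc] -> 9 lines: uxh sjld nofqb ghx oxv bvlc vdc kjzso rvx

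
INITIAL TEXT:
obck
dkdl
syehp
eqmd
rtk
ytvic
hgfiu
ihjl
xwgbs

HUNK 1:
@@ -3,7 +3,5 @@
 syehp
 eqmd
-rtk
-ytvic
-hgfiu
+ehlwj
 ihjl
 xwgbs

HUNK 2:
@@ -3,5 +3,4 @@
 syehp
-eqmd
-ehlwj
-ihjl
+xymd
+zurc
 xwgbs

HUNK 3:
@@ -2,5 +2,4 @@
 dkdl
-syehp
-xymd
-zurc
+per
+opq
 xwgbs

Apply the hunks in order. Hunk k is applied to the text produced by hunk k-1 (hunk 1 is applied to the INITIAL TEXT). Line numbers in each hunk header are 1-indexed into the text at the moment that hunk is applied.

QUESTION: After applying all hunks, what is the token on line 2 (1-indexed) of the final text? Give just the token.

Hunk 1: at line 3 remove [rtk,ytvic,hgfiu] add [ehlwj] -> 7 lines: obck dkdl syehp eqmd ehlwj ihjl xwgbs
Hunk 2: at line 3 remove [eqmd,ehlwj,ihjl] add [xymd,zurc] -> 6 lines: obck dkdl syehp xymd zurc xwgbs
Hunk 3: at line 2 remove [syehp,xymd,zurc] add [per,opq] -> 5 lines: obck dkdl per opq xwgbs
Final line 2: dkdl

Answer: dkdl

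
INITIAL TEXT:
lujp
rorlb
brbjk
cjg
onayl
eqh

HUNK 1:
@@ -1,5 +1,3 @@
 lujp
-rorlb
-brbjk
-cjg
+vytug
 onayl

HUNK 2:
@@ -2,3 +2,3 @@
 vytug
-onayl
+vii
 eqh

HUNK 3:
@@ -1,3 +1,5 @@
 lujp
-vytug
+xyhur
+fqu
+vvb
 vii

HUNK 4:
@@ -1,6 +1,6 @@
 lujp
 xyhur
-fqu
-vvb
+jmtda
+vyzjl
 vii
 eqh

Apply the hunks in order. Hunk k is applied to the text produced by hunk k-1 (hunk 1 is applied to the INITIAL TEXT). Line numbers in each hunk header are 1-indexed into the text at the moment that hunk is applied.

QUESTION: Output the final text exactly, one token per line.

Hunk 1: at line 1 remove [rorlb,brbjk,cjg] add [vytug] -> 4 lines: lujp vytug onayl eqh
Hunk 2: at line 2 remove [onayl] add [vii] -> 4 lines: lujp vytug vii eqh
Hunk 3: at line 1 remove [vytug] add [xyhur,fqu,vvb] -> 6 lines: lujp xyhur fqu vvb vii eqh
Hunk 4: at line 1 remove [fqu,vvb] add [jmtda,vyzjl] -> 6 lines: lujp xyhur jmtda vyzjl vii eqh

Answer: lujp
xyhur
jmtda
vyzjl
vii
eqh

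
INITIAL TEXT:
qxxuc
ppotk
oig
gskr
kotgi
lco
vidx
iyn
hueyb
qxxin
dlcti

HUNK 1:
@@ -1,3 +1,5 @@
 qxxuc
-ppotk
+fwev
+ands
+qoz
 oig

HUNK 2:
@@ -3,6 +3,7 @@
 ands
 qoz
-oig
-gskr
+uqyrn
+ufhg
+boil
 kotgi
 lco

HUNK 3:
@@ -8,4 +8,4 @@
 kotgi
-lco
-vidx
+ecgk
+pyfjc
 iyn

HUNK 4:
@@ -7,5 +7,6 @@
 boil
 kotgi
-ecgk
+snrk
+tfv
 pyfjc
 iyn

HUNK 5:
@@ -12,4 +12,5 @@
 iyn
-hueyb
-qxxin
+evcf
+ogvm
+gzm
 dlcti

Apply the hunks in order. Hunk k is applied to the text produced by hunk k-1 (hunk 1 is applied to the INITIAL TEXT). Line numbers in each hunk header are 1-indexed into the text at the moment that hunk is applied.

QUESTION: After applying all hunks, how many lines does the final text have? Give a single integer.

Hunk 1: at line 1 remove [ppotk] add [fwev,ands,qoz] -> 13 lines: qxxuc fwev ands qoz oig gskr kotgi lco vidx iyn hueyb qxxin dlcti
Hunk 2: at line 3 remove [oig,gskr] add [uqyrn,ufhg,boil] -> 14 lines: qxxuc fwev ands qoz uqyrn ufhg boil kotgi lco vidx iyn hueyb qxxin dlcti
Hunk 3: at line 8 remove [lco,vidx] add [ecgk,pyfjc] -> 14 lines: qxxuc fwev ands qoz uqyrn ufhg boil kotgi ecgk pyfjc iyn hueyb qxxin dlcti
Hunk 4: at line 7 remove [ecgk] add [snrk,tfv] -> 15 lines: qxxuc fwev ands qoz uqyrn ufhg boil kotgi snrk tfv pyfjc iyn hueyb qxxin dlcti
Hunk 5: at line 12 remove [hueyb,qxxin] add [evcf,ogvm,gzm] -> 16 lines: qxxuc fwev ands qoz uqyrn ufhg boil kotgi snrk tfv pyfjc iyn evcf ogvm gzm dlcti
Final line count: 16

Answer: 16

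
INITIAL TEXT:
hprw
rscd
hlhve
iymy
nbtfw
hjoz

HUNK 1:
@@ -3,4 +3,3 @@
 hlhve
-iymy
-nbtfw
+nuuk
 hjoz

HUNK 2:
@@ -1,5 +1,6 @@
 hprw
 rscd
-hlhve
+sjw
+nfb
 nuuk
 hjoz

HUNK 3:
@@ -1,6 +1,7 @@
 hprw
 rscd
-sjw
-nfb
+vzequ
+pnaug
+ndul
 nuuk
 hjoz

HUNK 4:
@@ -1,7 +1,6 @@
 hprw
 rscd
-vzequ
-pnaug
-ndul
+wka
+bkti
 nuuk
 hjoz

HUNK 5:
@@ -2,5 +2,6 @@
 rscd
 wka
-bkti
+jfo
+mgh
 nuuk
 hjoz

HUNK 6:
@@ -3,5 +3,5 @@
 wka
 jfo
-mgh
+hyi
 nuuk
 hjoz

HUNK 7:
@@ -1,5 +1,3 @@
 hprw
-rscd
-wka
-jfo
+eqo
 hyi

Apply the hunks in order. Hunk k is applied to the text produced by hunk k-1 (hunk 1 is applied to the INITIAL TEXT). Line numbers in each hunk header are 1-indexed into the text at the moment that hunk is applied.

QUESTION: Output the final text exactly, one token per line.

Answer: hprw
eqo
hyi
nuuk
hjoz

Derivation:
Hunk 1: at line 3 remove [iymy,nbtfw] add [nuuk] -> 5 lines: hprw rscd hlhve nuuk hjoz
Hunk 2: at line 1 remove [hlhve] add [sjw,nfb] -> 6 lines: hprw rscd sjw nfb nuuk hjoz
Hunk 3: at line 1 remove [sjw,nfb] add [vzequ,pnaug,ndul] -> 7 lines: hprw rscd vzequ pnaug ndul nuuk hjoz
Hunk 4: at line 1 remove [vzequ,pnaug,ndul] add [wka,bkti] -> 6 lines: hprw rscd wka bkti nuuk hjoz
Hunk 5: at line 2 remove [bkti] add [jfo,mgh] -> 7 lines: hprw rscd wka jfo mgh nuuk hjoz
Hunk 6: at line 3 remove [mgh] add [hyi] -> 7 lines: hprw rscd wka jfo hyi nuuk hjoz
Hunk 7: at line 1 remove [rscd,wka,jfo] add [eqo] -> 5 lines: hprw eqo hyi nuuk hjoz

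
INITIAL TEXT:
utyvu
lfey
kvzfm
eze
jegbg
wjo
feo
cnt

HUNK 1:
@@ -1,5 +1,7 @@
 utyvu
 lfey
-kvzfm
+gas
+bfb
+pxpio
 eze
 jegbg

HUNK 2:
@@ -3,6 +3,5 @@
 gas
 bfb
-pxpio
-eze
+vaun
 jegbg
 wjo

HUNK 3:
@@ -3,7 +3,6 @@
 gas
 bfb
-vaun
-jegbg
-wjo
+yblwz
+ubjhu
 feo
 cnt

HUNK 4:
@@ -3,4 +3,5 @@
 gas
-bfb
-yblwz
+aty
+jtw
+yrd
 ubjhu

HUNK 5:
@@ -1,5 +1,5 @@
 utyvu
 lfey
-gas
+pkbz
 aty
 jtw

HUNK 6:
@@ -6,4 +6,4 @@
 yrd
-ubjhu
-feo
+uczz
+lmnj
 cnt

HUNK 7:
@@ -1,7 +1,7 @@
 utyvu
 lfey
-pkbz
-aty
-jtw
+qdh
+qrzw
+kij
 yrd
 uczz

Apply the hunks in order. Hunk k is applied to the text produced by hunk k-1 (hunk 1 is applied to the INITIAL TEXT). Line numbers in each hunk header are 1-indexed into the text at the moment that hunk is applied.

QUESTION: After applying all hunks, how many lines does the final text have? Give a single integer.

Hunk 1: at line 1 remove [kvzfm] add [gas,bfb,pxpio] -> 10 lines: utyvu lfey gas bfb pxpio eze jegbg wjo feo cnt
Hunk 2: at line 3 remove [pxpio,eze] add [vaun] -> 9 lines: utyvu lfey gas bfb vaun jegbg wjo feo cnt
Hunk 3: at line 3 remove [vaun,jegbg,wjo] add [yblwz,ubjhu] -> 8 lines: utyvu lfey gas bfb yblwz ubjhu feo cnt
Hunk 4: at line 3 remove [bfb,yblwz] add [aty,jtw,yrd] -> 9 lines: utyvu lfey gas aty jtw yrd ubjhu feo cnt
Hunk 5: at line 1 remove [gas] add [pkbz] -> 9 lines: utyvu lfey pkbz aty jtw yrd ubjhu feo cnt
Hunk 6: at line 6 remove [ubjhu,feo] add [uczz,lmnj] -> 9 lines: utyvu lfey pkbz aty jtw yrd uczz lmnj cnt
Hunk 7: at line 1 remove [pkbz,aty,jtw] add [qdh,qrzw,kij] -> 9 lines: utyvu lfey qdh qrzw kij yrd uczz lmnj cnt
Final line count: 9

Answer: 9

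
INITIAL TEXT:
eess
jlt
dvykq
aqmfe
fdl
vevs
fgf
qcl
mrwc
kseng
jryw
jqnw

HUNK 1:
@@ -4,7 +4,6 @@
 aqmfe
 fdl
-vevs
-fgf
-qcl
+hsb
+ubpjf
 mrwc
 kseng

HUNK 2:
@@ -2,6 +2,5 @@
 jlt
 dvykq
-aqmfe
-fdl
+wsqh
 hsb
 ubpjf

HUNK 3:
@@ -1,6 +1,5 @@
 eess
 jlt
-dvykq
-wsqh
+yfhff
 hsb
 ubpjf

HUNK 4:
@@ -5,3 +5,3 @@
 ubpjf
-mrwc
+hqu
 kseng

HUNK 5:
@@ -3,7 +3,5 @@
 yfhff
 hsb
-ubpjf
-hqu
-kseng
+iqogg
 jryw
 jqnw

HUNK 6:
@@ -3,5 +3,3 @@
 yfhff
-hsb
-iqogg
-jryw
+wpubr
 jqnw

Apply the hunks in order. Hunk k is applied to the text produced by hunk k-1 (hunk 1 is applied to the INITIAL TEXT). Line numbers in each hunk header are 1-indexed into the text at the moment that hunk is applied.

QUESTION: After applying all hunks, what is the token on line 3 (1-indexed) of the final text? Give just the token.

Answer: yfhff

Derivation:
Hunk 1: at line 4 remove [vevs,fgf,qcl] add [hsb,ubpjf] -> 11 lines: eess jlt dvykq aqmfe fdl hsb ubpjf mrwc kseng jryw jqnw
Hunk 2: at line 2 remove [aqmfe,fdl] add [wsqh] -> 10 lines: eess jlt dvykq wsqh hsb ubpjf mrwc kseng jryw jqnw
Hunk 3: at line 1 remove [dvykq,wsqh] add [yfhff] -> 9 lines: eess jlt yfhff hsb ubpjf mrwc kseng jryw jqnw
Hunk 4: at line 5 remove [mrwc] add [hqu] -> 9 lines: eess jlt yfhff hsb ubpjf hqu kseng jryw jqnw
Hunk 5: at line 3 remove [ubpjf,hqu,kseng] add [iqogg] -> 7 lines: eess jlt yfhff hsb iqogg jryw jqnw
Hunk 6: at line 3 remove [hsb,iqogg,jryw] add [wpubr] -> 5 lines: eess jlt yfhff wpubr jqnw
Final line 3: yfhff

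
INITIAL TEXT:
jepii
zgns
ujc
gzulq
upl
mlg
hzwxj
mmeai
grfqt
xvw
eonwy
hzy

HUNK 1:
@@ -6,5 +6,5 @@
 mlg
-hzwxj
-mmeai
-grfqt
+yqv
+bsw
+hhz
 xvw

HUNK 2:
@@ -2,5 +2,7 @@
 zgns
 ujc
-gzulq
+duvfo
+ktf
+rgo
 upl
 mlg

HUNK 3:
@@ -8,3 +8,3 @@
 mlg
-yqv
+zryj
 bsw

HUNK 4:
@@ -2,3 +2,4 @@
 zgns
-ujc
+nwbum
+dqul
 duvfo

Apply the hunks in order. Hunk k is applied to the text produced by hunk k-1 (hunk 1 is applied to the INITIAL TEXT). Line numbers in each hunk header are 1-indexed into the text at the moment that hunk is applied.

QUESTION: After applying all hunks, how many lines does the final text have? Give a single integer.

Answer: 15

Derivation:
Hunk 1: at line 6 remove [hzwxj,mmeai,grfqt] add [yqv,bsw,hhz] -> 12 lines: jepii zgns ujc gzulq upl mlg yqv bsw hhz xvw eonwy hzy
Hunk 2: at line 2 remove [gzulq] add [duvfo,ktf,rgo] -> 14 lines: jepii zgns ujc duvfo ktf rgo upl mlg yqv bsw hhz xvw eonwy hzy
Hunk 3: at line 8 remove [yqv] add [zryj] -> 14 lines: jepii zgns ujc duvfo ktf rgo upl mlg zryj bsw hhz xvw eonwy hzy
Hunk 4: at line 2 remove [ujc] add [nwbum,dqul] -> 15 lines: jepii zgns nwbum dqul duvfo ktf rgo upl mlg zryj bsw hhz xvw eonwy hzy
Final line count: 15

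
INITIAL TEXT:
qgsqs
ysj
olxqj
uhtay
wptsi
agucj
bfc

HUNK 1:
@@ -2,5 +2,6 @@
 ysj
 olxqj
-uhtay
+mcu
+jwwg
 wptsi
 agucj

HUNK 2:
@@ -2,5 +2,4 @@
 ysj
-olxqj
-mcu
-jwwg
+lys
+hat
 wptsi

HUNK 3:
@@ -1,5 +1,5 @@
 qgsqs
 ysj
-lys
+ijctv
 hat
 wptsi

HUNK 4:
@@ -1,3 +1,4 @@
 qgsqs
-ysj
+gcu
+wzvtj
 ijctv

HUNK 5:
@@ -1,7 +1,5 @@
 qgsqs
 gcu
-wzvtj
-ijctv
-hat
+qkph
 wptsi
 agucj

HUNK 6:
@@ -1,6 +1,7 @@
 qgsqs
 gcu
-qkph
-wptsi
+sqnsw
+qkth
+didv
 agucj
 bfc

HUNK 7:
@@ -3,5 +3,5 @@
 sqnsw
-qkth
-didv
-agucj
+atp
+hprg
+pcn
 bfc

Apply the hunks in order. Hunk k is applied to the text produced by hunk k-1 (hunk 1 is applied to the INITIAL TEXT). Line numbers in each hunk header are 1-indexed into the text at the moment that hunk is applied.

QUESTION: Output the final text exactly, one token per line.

Answer: qgsqs
gcu
sqnsw
atp
hprg
pcn
bfc

Derivation:
Hunk 1: at line 2 remove [uhtay] add [mcu,jwwg] -> 8 lines: qgsqs ysj olxqj mcu jwwg wptsi agucj bfc
Hunk 2: at line 2 remove [olxqj,mcu,jwwg] add [lys,hat] -> 7 lines: qgsqs ysj lys hat wptsi agucj bfc
Hunk 3: at line 1 remove [lys] add [ijctv] -> 7 lines: qgsqs ysj ijctv hat wptsi agucj bfc
Hunk 4: at line 1 remove [ysj] add [gcu,wzvtj] -> 8 lines: qgsqs gcu wzvtj ijctv hat wptsi agucj bfc
Hunk 5: at line 1 remove [wzvtj,ijctv,hat] add [qkph] -> 6 lines: qgsqs gcu qkph wptsi agucj bfc
Hunk 6: at line 1 remove [qkph,wptsi] add [sqnsw,qkth,didv] -> 7 lines: qgsqs gcu sqnsw qkth didv agucj bfc
Hunk 7: at line 3 remove [qkth,didv,agucj] add [atp,hprg,pcn] -> 7 lines: qgsqs gcu sqnsw atp hprg pcn bfc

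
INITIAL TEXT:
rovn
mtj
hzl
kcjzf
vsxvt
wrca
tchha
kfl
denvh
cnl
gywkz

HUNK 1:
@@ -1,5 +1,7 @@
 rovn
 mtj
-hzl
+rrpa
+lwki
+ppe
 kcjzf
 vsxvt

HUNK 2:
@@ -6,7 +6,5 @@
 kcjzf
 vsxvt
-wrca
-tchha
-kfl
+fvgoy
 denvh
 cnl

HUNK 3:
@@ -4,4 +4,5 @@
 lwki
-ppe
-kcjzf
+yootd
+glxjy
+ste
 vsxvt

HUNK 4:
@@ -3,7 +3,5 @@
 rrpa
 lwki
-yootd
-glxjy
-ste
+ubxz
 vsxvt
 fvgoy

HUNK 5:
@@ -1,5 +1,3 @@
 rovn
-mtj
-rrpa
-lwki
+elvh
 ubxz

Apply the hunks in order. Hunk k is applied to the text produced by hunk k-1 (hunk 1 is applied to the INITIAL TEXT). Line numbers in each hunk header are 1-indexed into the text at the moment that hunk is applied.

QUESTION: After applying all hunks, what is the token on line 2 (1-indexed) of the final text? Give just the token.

Hunk 1: at line 1 remove [hzl] add [rrpa,lwki,ppe] -> 13 lines: rovn mtj rrpa lwki ppe kcjzf vsxvt wrca tchha kfl denvh cnl gywkz
Hunk 2: at line 6 remove [wrca,tchha,kfl] add [fvgoy] -> 11 lines: rovn mtj rrpa lwki ppe kcjzf vsxvt fvgoy denvh cnl gywkz
Hunk 3: at line 4 remove [ppe,kcjzf] add [yootd,glxjy,ste] -> 12 lines: rovn mtj rrpa lwki yootd glxjy ste vsxvt fvgoy denvh cnl gywkz
Hunk 4: at line 3 remove [yootd,glxjy,ste] add [ubxz] -> 10 lines: rovn mtj rrpa lwki ubxz vsxvt fvgoy denvh cnl gywkz
Hunk 5: at line 1 remove [mtj,rrpa,lwki] add [elvh] -> 8 lines: rovn elvh ubxz vsxvt fvgoy denvh cnl gywkz
Final line 2: elvh

Answer: elvh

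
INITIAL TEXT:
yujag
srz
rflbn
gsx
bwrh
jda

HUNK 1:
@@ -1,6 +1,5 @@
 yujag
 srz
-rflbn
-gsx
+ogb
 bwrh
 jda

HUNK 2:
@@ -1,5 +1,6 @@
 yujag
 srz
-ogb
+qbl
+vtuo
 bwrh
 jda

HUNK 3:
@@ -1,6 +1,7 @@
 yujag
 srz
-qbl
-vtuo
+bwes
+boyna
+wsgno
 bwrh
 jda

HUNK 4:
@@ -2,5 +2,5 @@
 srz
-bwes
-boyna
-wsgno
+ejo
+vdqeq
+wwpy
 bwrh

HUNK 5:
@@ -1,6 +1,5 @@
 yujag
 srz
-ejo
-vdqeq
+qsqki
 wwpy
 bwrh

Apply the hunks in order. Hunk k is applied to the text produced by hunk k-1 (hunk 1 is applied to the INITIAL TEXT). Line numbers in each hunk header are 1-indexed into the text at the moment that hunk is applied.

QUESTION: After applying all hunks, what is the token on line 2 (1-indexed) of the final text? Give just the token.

Answer: srz

Derivation:
Hunk 1: at line 1 remove [rflbn,gsx] add [ogb] -> 5 lines: yujag srz ogb bwrh jda
Hunk 2: at line 1 remove [ogb] add [qbl,vtuo] -> 6 lines: yujag srz qbl vtuo bwrh jda
Hunk 3: at line 1 remove [qbl,vtuo] add [bwes,boyna,wsgno] -> 7 lines: yujag srz bwes boyna wsgno bwrh jda
Hunk 4: at line 2 remove [bwes,boyna,wsgno] add [ejo,vdqeq,wwpy] -> 7 lines: yujag srz ejo vdqeq wwpy bwrh jda
Hunk 5: at line 1 remove [ejo,vdqeq] add [qsqki] -> 6 lines: yujag srz qsqki wwpy bwrh jda
Final line 2: srz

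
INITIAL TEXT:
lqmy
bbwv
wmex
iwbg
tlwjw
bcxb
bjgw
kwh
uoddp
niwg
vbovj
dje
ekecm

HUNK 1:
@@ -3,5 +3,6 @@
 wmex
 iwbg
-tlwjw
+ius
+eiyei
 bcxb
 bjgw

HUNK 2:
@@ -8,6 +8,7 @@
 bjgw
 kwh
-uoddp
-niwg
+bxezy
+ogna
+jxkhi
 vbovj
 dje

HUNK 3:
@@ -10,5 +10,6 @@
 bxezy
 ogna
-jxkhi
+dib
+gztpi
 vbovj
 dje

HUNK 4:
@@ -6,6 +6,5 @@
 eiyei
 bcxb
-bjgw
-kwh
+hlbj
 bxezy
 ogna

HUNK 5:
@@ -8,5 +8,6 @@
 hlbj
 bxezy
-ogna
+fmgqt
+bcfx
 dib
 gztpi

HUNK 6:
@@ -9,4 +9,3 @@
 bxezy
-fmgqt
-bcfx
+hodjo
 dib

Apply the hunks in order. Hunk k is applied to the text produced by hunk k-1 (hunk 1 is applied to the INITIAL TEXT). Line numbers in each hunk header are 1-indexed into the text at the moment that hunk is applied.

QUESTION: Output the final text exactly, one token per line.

Answer: lqmy
bbwv
wmex
iwbg
ius
eiyei
bcxb
hlbj
bxezy
hodjo
dib
gztpi
vbovj
dje
ekecm

Derivation:
Hunk 1: at line 3 remove [tlwjw] add [ius,eiyei] -> 14 lines: lqmy bbwv wmex iwbg ius eiyei bcxb bjgw kwh uoddp niwg vbovj dje ekecm
Hunk 2: at line 8 remove [uoddp,niwg] add [bxezy,ogna,jxkhi] -> 15 lines: lqmy bbwv wmex iwbg ius eiyei bcxb bjgw kwh bxezy ogna jxkhi vbovj dje ekecm
Hunk 3: at line 10 remove [jxkhi] add [dib,gztpi] -> 16 lines: lqmy bbwv wmex iwbg ius eiyei bcxb bjgw kwh bxezy ogna dib gztpi vbovj dje ekecm
Hunk 4: at line 6 remove [bjgw,kwh] add [hlbj] -> 15 lines: lqmy bbwv wmex iwbg ius eiyei bcxb hlbj bxezy ogna dib gztpi vbovj dje ekecm
Hunk 5: at line 8 remove [ogna] add [fmgqt,bcfx] -> 16 lines: lqmy bbwv wmex iwbg ius eiyei bcxb hlbj bxezy fmgqt bcfx dib gztpi vbovj dje ekecm
Hunk 6: at line 9 remove [fmgqt,bcfx] add [hodjo] -> 15 lines: lqmy bbwv wmex iwbg ius eiyei bcxb hlbj bxezy hodjo dib gztpi vbovj dje ekecm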